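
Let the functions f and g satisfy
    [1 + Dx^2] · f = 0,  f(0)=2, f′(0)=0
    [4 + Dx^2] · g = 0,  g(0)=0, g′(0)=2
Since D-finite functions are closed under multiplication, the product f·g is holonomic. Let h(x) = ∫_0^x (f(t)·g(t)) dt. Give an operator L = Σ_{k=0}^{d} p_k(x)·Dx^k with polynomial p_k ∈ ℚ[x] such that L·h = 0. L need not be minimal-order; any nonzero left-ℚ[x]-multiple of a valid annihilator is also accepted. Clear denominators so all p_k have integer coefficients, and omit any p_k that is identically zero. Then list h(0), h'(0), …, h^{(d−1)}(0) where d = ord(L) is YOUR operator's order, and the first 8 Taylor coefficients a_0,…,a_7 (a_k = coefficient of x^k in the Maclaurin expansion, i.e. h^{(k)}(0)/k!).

L = 9·Dx + 10·Dx^3 + Dx^5  (order 5).
h: a_k = 0, 0, 2, 0, -7/6, 0, 61/180, 0, …
ICs: h(0) = 0, h′(0) = 0, h′′(0) = 4, h′′′(0) = 0, h′′′′(0) = -28.

f: a_k = 2, 0, -1, 0, 1/12, 0, -1/360, 0, …
g: a_k = 0, 2, 0, -4/3, 0, 4/15, 0, -8/315, …
Product ⇒ symmetric product L₀, ord ≤ 4.
h=∫₀ˣh₀: take L = L₀·Dx.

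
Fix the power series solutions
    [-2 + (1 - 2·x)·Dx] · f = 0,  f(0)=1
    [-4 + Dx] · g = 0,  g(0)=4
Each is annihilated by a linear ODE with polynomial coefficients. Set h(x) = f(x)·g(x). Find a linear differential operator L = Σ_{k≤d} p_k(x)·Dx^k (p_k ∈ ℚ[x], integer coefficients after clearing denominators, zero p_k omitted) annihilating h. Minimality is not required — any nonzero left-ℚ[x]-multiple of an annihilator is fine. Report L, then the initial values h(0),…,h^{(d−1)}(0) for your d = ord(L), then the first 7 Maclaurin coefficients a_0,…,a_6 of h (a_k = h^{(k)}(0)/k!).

L = (6 - 8·x) + (-1 + 2·x)·Dx  (order 1).
h: a_k = 4, 24, 80, 608/3, 448, 13952/15, 84736/45, …
ICs: h(0) = 4.

f: a_k = 1, 2, 4, 8, 16, 32, 64, …
g: a_k = 4, 16, 32, 128/3, 128/3, 512/15, 1024/45, …
Product ⇒ symmetric product L₀, ord ≤ 1.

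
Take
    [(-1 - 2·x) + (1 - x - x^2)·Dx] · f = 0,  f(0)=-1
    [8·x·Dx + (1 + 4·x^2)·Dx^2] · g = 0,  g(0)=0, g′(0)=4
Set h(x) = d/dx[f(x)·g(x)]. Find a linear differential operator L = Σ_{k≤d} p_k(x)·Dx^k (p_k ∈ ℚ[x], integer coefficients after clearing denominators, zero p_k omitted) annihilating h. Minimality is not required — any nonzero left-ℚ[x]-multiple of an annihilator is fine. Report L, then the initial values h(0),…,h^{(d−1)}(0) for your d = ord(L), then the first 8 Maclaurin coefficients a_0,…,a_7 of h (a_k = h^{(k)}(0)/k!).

f: a_k = -1, -1, -2, -3, -5, -8, -13, -21, …
g: a_k = 0, 4, 0, -16/3, 0, 64/5, 0, -256/7, …
Product ⇒ symmetric product L₀, ord ≤ 2.
Derive L from L₀ (diff closure).
L = (-10 + 264·x^2 + 384·x^3 + 576·x^4) + (7 + 22·x + 12·x^2 + 88·x^3 + 384·x^4 + 384·x^5)·Dx + (-1 - 3·x - 11·x^2 + 4·x^3 - 16·x^4 + 64·x^5 + 48·x^6)·Dx^2  (order 2).
h: a_k = -4, -8, -8, -80/3, -332/3, -864/5, -1508/15, -36256/105, …
ICs: h(0) = -4, h′(0) = -8.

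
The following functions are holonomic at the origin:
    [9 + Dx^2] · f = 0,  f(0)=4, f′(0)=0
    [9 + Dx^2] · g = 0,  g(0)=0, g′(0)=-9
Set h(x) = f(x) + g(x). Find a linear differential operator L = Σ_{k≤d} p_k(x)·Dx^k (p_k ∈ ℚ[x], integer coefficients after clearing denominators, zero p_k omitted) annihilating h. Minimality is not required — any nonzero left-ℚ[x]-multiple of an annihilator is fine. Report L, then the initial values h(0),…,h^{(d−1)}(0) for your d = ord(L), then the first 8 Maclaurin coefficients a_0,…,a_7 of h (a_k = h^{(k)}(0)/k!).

L = 9 + Dx^2  (order 2).
h: a_k = 4, -9, -18, 27/2, 27/2, -243/40, -81/20, 729/560, …
ICs: h(0) = 4, h′(0) = -9.

f: a_k = 4, 0, -18, 0, 27/2, 0, -81/20, 0, …
g: a_k = 0, -9, 0, 27/2, 0, -243/40, 0, 729/560, …
Weyl lclm of L_f,L_g ⇒ L₀ (ord ≤ 4).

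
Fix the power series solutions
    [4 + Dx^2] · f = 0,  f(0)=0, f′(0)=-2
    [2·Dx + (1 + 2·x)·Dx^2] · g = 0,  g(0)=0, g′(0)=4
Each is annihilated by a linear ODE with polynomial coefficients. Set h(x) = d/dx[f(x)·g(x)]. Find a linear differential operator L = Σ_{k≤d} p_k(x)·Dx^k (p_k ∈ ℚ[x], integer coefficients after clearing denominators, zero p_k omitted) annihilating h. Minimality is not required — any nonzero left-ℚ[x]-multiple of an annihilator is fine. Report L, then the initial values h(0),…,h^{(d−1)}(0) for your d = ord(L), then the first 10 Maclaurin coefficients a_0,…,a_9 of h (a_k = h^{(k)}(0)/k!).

f: a_k = 0, -2, 0, 4/3, 0, -4/15, 0, 8/315, 0, -4/2835, …
g: a_k = 0, 4, -4, 16/3, -8, 64/5, -64/3, 256/7, -64, 1024/9, …
Sym-product of L_f,L_g gives L₀ (≤ ord 4).
h₀' ⇒ L via d/dx closure of L₀.
L = (-400 - 1408·x - 2688·x^2 + 1536·x^3 + 11008·x^4 + 12288·x^5 + 4096·x^6) + (-192 - 512·x + 640·x^2 + 3840·x^3 + 5120·x^4 + 2048·x^5)·Dx + (-112 - 352·x - 224·x^2 + 2304·x^3 + 6272·x^4 + 6144·x^5 + 2048·x^6)·Dx^2 + (-48 - 128·x + 160·x^2 + 960·x^3 + 1280·x^4 + 512·x^5)·Dx^3 + (-3 + 112·x^2 + 480·x^3 + 880·x^4 + 768·x^5 + 256·x^6)·Dx^4  (order 4).
h: a_k = 0, -16, 24, -64/3, 160/3, -352/3, 3472/15, -28928/63, 6400/7, -5161888/2835, …
ICs: h(0) = 0, h′(0) = -16, h′′(0) = 48, h′′′(0) = -128.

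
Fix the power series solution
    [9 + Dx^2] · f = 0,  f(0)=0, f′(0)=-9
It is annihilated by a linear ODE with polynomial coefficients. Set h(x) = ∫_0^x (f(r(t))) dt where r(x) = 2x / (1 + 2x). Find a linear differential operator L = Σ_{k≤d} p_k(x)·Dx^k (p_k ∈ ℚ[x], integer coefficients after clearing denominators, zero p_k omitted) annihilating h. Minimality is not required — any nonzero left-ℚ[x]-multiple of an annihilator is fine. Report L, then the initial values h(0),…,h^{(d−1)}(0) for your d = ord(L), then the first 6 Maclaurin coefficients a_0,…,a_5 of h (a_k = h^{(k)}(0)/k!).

f: a_k = 0, -9, 0, 27/2, 0, -243/40, …
f∘r: x↦r, Dx↦Dx/r' in L_f ⇒ L₀.
∫: right-multiply L₀ by Dx.
L = 36·Dx + (4 + 24·x + 48·x^2 + 32·x^3)·Dx^2 + (1 + 8·x + 24·x^2 + 32·x^3 + 16·x^4)·Dx^3  (order 3).
h: a_k = 0, 0, -9, 12, 9, -504/5, …
ICs: h(0) = 0, h′(0) = 0, h′′(0) = -18.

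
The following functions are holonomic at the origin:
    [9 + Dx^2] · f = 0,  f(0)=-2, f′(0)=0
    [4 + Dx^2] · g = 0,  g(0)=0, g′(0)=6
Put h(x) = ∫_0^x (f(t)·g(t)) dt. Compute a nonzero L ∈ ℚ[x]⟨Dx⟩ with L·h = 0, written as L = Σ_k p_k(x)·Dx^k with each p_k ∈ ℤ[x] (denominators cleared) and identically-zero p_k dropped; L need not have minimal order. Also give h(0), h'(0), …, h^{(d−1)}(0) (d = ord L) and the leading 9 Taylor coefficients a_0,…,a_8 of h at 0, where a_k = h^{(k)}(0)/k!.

L = 25·Dx + 26·Dx^3 + Dx^5  (order 5).
h: a_k = 0, 0, -6, 0, 31/2, 0, -781/60, 0, 19531/3360, …
ICs: h(0) = 0, h′(0) = 0, h′′(0) = -12, h′′′(0) = 0, h′′′′(0) = 372.

f: a_k = -2, 0, 9, 0, -27/4, 0, 81/40, 0, -729/2240, …
g: a_k = 0, 6, 0, -4, 0, 4/5, 0, -8/105, 0, …
f·g: L₀ = L_f ⊗_s L_g, ord ≤ 2·2.
h=∫₀ˣh₀: take L = L₀·Dx.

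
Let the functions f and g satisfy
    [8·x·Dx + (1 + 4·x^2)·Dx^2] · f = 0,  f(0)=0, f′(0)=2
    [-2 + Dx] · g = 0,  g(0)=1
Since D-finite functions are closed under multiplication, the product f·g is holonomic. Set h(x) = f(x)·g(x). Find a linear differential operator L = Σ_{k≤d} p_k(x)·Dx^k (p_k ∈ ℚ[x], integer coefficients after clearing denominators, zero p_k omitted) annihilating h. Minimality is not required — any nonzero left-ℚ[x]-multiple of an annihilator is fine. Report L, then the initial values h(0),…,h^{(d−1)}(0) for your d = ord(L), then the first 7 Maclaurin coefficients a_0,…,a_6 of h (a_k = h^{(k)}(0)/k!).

f: a_k = 0, 2, 0, -8/3, 0, 32/5, 0, …
g: a_k = 1, 2, 2, 4/3, 2/3, 4/15, 4/45, …
Product ⇒ symmetric product L₀, ord ≤ 2.
L = (4 - 16·x + 16·x^2) + (-4 + 8·x - 16·x^2)·Dx + (1 + 4·x^2)·Dx^2  (order 2).
h: a_k = 0, 2, 4, 4/3, -8/3, 12/5, 88/9, …
ICs: h(0) = 0, h′(0) = 2.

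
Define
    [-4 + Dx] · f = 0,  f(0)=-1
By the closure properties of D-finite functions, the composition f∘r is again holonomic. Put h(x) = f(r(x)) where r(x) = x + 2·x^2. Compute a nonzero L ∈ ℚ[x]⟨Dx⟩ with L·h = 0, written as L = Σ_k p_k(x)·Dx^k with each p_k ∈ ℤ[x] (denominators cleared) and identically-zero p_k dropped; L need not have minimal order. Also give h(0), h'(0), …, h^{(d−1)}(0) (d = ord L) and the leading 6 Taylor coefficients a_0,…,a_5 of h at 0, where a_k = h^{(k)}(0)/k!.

f: a_k = -1, -4, -8, -32/3, -32/3, -128/15, …
Substitute x→r, Dx→(1/r')Dx; clear ⇒ L₀.
L = (-4 - 16·x) + Dx  (order 1).
h: a_k = -1, -4, -16, -128/3, -320/3, -3328/15, …
ICs: h(0) = -1.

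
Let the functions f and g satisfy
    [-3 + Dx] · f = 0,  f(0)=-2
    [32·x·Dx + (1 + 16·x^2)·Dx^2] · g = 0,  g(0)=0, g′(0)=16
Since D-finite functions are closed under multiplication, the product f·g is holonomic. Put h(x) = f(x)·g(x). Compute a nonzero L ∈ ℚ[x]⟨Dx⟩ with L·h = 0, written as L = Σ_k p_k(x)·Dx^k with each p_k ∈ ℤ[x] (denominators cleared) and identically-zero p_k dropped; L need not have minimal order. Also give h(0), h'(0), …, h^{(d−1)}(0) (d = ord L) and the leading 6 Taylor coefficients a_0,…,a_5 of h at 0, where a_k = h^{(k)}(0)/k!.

L = (9 - 96·x + 144·x^2) + (-6 + 32·x - 96·x^2)·Dx + (1 + 16·x^2)·Dx^2  (order 2).
h: a_k = 0, -32, -96, 80/3, 368, -4892/5, …
ICs: h(0) = 0, h′(0) = -32.

f: a_k = -2, -6, -9, -9, -27/4, -81/20, …
g: a_k = 0, 16, 0, -256/3, 0, 4096/5, …
h₀=f·g: eliminate ⇒ L₀, order ≤ 1·2.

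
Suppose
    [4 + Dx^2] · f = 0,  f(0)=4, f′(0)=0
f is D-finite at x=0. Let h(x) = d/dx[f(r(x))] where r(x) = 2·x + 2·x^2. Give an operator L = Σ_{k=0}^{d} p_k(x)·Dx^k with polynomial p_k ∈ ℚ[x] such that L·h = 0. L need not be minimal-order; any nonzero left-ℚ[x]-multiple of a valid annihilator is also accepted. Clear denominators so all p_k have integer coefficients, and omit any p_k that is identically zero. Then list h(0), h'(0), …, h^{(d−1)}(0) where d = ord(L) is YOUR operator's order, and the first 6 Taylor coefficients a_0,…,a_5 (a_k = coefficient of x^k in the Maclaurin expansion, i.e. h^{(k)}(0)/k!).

f: a_k = 4, 0, -8, 0, 8/3, 0, …
Change of var in L_f (x↦r) gives L₀.
h=h₀': d/dx-closure on L₀ ⇒ L.
L = (28 + 128·x + 384·x^2 + 512·x^3 + 256·x^4) + (-6 - 12·x)·Dx + (1 + 4·x + 4·x^2)·Dx^2  (order 2).
h: a_k = 0, -64, -192, 128/3, 2560/3, 20992/15, …
ICs: h(0) = 0, h′(0) = -64.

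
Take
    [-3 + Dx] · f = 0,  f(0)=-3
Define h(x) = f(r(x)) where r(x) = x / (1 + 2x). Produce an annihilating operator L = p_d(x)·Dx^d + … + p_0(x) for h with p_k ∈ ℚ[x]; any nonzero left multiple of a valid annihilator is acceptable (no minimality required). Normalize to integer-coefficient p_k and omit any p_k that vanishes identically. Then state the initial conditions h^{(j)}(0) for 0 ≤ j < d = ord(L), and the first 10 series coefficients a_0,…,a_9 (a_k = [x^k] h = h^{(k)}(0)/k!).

L = -3 + (1 + 4·x + 4·x^2)·Dx  (order 1).
h: a_k = -3, -9, 9/2, 9/2, -153/8, 1557/40, -4743/80, 37323/560, -136251/4480, -489897/4480, …
ICs: h(0) = -3.

f: a_k = -3, -9, -27/2, -27/2, -81/8, -243/40, -243/80, -729/560, -2187/4480, -729/4480, …
f∘r: x↦r, Dx↦Dx/r' in L_f ⇒ L₀.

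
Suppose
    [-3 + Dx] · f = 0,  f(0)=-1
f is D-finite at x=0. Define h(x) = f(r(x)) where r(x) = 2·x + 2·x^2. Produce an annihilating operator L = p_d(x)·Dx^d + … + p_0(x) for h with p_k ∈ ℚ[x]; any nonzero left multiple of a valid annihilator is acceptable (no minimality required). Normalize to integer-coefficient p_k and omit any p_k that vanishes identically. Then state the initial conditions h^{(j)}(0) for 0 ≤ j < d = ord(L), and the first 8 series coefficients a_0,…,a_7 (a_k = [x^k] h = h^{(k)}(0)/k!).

f: a_k = -1, -3, -9/2, -9/2, -27/8, -81/40, -81/80, -243/560, …
h₀=f(r): pull back L_f along r ⇒ L₀.
L = (-6 - 12·x) + Dx  (order 1).
h: a_k = -1, -6, -24, -72, -180, -1944/5, -3744/5, -45792/35, …
ICs: h(0) = -1.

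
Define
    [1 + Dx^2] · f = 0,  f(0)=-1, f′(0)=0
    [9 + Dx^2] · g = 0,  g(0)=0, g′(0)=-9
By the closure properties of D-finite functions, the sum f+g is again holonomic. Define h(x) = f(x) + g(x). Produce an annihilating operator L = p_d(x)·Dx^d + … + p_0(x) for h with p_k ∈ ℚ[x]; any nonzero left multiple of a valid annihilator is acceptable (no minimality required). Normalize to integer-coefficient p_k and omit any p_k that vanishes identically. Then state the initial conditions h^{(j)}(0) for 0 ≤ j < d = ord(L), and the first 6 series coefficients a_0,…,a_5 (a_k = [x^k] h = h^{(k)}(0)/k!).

f: a_k = -1, 0, 1/2, 0, -1/24, 0, …
g: a_k = 0, -9, 0, 27/2, 0, -243/40, …
Sum ⇒ L₀ = lclm(L_f,L_g) in ℚ(x)⟨Dx⟩.
L = 9 + 10·Dx^2 + Dx^4  (order 4).
h: a_k = -1, -9, 1/2, 27/2, -1/24, -243/40, …
ICs: h(0) = -1, h′(0) = -9, h′′(0) = 1, h′′′(0) = 81.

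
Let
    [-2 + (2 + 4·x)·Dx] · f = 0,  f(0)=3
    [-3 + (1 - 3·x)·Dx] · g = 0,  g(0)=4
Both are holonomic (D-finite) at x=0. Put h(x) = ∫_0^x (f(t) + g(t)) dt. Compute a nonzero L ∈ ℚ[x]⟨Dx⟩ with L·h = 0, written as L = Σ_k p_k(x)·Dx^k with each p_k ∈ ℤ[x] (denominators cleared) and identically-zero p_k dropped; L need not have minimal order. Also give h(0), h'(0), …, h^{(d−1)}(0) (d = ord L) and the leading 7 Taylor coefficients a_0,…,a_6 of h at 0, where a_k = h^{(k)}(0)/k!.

L = (21 + 27·x)·Dx + (-19 - 66·x - 81·x^2)·Dx^2 + (2 + 7·x - 21·x^2 - 54·x^3)·Dx^3  (order 3).
h: a_k = 0, 7, 15/2, 23/2, 219/8, 2577/40, 2599/16, …
ICs: h(0) = 0, h′(0) = 7, h′′(0) = 15.

f: a_k = 3, 3, -3/2, 3/2, -15/8, 21/8, -63/16, …
g: a_k = 4, 12, 36, 108, 324, 972, 2916, …
Sum ⇒ L₀ = lclm(L_f,L_g) in ℚ(x)⟨Dx⟩.
h=∫₀ˣh₀: take L = L₀·Dx.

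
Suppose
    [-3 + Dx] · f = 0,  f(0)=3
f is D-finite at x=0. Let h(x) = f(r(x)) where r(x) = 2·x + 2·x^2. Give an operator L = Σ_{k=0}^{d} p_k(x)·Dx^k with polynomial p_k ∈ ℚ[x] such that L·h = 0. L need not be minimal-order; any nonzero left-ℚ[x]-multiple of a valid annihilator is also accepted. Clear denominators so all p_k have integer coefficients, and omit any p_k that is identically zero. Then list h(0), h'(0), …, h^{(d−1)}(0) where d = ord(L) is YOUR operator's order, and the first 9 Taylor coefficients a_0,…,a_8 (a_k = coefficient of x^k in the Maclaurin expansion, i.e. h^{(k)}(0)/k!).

f: a_k = 3, 9, 27/2, 27/2, 81/8, 243/40, 243/80, 729/560, 2187/4480, …
f∘r: x↦r, Dx↦Dx/r' in L_f ⇒ L₀.
L = (-6 - 12·x) + Dx  (order 1).
h: a_k = 3, 18, 72, 216, 540, 5832/5, 11232/5, 137376/35, 220968/35, …
ICs: h(0) = 3.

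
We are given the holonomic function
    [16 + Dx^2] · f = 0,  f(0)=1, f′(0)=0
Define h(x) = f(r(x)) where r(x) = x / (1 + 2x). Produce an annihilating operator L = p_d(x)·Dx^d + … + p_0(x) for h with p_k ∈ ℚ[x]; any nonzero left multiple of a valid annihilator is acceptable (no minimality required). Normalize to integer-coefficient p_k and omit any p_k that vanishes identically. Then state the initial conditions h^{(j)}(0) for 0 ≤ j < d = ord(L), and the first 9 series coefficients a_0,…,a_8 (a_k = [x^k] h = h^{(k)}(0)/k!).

L = 16 + (4 + 24·x + 48·x^2 + 32·x^3)·Dx + (1 + 8·x + 24·x^2 + 32·x^3 + 16·x^4)·Dx^2  (order 2).
h: a_k = 1, 0, -8, 32, -256/3, 512/3, -9856/45, -512/5, 602624/315, …
ICs: h(0) = 1, h′(0) = 0.

f: a_k = 1, 0, -8, 0, 32/3, 0, -256/45, 0, 512/315, …
h₀=f(r): pull back L_f along r ⇒ L₀.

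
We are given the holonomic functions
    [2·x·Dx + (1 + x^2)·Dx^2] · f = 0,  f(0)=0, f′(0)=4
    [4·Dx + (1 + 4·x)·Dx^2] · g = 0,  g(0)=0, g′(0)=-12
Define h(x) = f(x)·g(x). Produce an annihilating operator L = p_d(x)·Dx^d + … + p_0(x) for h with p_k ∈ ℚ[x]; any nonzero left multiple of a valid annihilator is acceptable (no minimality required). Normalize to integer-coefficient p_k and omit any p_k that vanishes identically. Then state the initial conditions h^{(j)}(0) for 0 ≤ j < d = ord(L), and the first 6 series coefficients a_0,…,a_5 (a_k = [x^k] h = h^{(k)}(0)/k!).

f: a_k = 0, 4, 0, -4/3, 0, 4/5, …
g: a_k = 0, -12, 24, -64, 192, -3072/5, …
Sym-product of L_f,L_g gives L₀ (≤ ord 4).
L = (144 + 896·x + 560·x^2 + 2304·x^3 + 1920·x^4 + 3328·x^5 + 256·x^7)·Dx + (132 + 304·x + 2252·x^2 + 4144·x^3 + 8896·x^4 + 5952·x^5 + 8960·x^6 + 192·x^7 + 896·x^8)·Dx^2 + (72 + 376·x + 912·x^2 + 2808·x^3 + 3720·x^4 + 6288·x^5 + 3072·x^6 + 4368·x^7 + 192·x^8 + 512·x^9)·Dx^3 + (5 + 48·x + 178·x^2 + 416·x^3 + 729·x^4 + 720·x^5 + 1008·x^6 + 384·x^7 + 516·x^8 + 32·x^9 + 64·x^10)·Dx^4  (order 4).
h: a_k = 0, 0, -48, 96, -240, 736, …
ICs: h(0) = 0, h′(0) = 0, h′′(0) = -96, h′′′(0) = 576.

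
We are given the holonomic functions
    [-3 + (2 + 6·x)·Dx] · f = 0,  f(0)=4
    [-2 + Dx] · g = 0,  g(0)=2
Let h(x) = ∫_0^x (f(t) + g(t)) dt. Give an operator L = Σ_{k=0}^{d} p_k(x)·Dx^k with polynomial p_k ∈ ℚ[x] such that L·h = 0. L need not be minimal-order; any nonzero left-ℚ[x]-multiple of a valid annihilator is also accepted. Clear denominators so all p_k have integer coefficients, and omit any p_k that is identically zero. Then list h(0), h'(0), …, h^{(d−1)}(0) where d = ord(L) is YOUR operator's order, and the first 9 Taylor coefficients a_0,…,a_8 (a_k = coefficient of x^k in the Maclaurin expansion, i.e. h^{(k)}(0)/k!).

L = (42 + 72·x)·Dx + (-25 - 96·x - 144·x^2)·Dx^2 + (2 + 30·x + 72·x^2)·Dx^3  (order 3).
h: a_k = 0, 6, 5, -1/6, 113/48, -1087/480, 26027/5760, -686857/80640, 22742057/1290240, …
ICs: h(0) = 0, h′(0) = 6, h′′(0) = 10.

f: a_k = 4, 6, -9/2, 27/4, -405/32, 1701/64, -15309/256, 72171/512, -2814669/8192, …
g: a_k = 2, 4, 4, 8/3, 4/3, 8/15, 8/45, 16/315, 4/315, …
Sum ⇒ L₀ = lclm(L_f,L_g) in ℚ(x)⟨Dx⟩.
Integrate: L := L₀·Dx.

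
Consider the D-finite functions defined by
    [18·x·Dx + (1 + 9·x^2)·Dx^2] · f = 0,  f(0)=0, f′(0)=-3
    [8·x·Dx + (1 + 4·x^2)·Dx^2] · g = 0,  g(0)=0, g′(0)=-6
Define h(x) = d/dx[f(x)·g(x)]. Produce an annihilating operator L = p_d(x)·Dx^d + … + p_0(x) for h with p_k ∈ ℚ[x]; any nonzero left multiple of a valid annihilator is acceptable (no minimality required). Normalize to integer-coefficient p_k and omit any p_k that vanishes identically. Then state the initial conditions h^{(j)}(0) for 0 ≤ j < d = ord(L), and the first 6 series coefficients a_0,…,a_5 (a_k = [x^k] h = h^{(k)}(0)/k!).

f: a_k = 0, -3, 0, 9, 0, -243/5, …
g: a_k = 0, -6, 0, 8, 0, -96/5, …
f·g: L₀ = L_f ⊗_s L_g, ord ≤ 2·2.
Derive L from L₀ (diff closure).
L = (-864·x - 18720·x^3 - 82944·x^5 + 134784·x^7 + 1119744·x^9) + (-52 - 3036·x^2 - 33696·x^4 - 72576·x^6 + 471744·x^8 + 1679616·x^10)·Dx + (-104·x - 2072·x^3 - 11232·x^5 + 13968·x^7 + 269568·x^9 + 559872·x^11)·Dx^2 + (-1 - 26·x^2 - 205·x^4 + 7380·x^8 + 33696·x^10 + 46656·x^12)·Dx^3  (order 3).
h: a_k = 0, 36, 0, -312, 0, 12636/5, …
ICs: h(0) = 0, h′(0) = 36, h′′(0) = 0.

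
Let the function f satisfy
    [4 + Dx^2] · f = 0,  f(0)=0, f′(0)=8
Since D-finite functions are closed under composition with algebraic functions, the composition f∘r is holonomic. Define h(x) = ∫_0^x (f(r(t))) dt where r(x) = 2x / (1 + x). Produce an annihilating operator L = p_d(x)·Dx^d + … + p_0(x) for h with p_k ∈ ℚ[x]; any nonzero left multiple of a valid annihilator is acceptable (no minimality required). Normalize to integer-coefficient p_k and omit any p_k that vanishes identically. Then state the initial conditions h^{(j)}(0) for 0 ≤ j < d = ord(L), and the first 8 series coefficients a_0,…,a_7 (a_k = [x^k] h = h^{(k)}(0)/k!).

L = 16·Dx + (2 + 6·x + 6·x^2 + 2·x^3)·Dx^2 + (1 + 4·x + 6·x^2 + 4·x^3 + x^4)·Dx^3  (order 3).
h: a_k = 0, 0, 8, -16/3, -20/3, 112/5, -1544/45, 240/7, …
ICs: h(0) = 0, h′(0) = 0, h′′(0) = 16.

f: a_k = 0, 8, 0, -16/3, 0, 16/15, 0, -32/315, …
f∘r: x↦r, Dx↦Dx/r' in L_f ⇒ L₀.
Integrate: L := L₀·Dx.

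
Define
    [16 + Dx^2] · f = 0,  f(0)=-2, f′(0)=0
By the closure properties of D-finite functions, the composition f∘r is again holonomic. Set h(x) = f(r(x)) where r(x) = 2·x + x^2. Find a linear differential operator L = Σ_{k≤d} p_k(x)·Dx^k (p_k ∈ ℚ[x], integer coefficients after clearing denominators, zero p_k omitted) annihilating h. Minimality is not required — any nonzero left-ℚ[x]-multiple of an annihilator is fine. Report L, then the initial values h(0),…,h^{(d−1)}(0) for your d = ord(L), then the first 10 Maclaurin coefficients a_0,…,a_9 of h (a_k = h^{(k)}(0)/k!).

L = (64 + 192·x + 192·x^2 + 64·x^3) - Dx + (1 + x)·Dx^2  (order 2).
h: a_k = -2, 0, 64, 64, -976/3, -2048/3, 9728/45, 30208/15, 591296/315, -475136/315, …
ICs: h(0) = -2, h′(0) = 0.

f: a_k = -2, 0, 16, 0, -64/3, 0, 512/45, 0, -1024/315, 0, …
f∘r: x↦r, Dx↦Dx/r' in L_f ⇒ L₀.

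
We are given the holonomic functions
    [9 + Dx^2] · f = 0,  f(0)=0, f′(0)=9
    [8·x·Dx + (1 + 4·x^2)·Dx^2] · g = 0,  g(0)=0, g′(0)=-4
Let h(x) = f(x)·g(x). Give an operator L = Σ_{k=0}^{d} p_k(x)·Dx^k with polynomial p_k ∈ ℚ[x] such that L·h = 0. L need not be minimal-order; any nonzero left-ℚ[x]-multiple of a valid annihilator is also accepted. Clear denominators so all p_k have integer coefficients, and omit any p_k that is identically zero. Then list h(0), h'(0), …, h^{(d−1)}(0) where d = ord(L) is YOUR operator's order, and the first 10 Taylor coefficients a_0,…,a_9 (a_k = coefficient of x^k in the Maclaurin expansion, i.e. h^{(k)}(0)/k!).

L = (2925 + 31536·x^2 + 95904·x^4 + 186624·x^6 + 186624·x^8) + (2448·x + 20160·x^3 + 62208·x^5 + 82944·x^7)·Dx + (442 + 5088·x^2 + 19008·x^4 + 41472·x^6 + 41472·x^8)·Dx^2 + (272·x + 2240·x^3 + 6912·x^5 + 9216·x^7)·Dx^3 + (13 + 176·x^2 + 928·x^4 + 2304·x^6 + 2304·x^8)·Dx^4  (order 4).
h: a_k = 0, 0, -36, 0, 102, 0, -423/2, 0, 10791/20, 0, …
ICs: h(0) = 0, h′(0) = 0, h′′(0) = -72, h′′′(0) = 0.

f: a_k = 0, 9, 0, -27/2, 0, 243/40, 0, -729/560, 0, 729/4480, …
g: a_k = 0, -4, 0, 16/3, 0, -64/5, 0, 256/7, 0, -1024/9, …
f·g: L₀ = L_f ⊗_s L_g, ord ≤ 2·2.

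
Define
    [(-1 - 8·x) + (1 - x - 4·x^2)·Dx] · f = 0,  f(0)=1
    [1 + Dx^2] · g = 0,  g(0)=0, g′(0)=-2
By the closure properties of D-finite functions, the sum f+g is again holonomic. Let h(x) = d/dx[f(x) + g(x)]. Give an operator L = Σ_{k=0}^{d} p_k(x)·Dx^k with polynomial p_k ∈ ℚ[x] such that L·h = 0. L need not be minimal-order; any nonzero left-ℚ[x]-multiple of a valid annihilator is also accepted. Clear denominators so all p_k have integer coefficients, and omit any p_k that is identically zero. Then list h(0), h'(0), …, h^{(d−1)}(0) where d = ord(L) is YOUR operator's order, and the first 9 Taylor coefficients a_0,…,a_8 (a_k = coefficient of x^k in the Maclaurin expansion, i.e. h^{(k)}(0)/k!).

L = (706 + 4324·x + 19178·x^2 + 15080·x^3 + 30400·x^4 + 1152·x^5 + 1536·x^6) + (-55 - 431·x + 153·x^2 + 1009·x^3 + 3620·x^4 + 5904·x^5 + 448·x^6 + 512·x^7)·Dx + (706 + 4324·x + 19178·x^2 + 15080·x^3 + 30400·x^4 + 1152·x^5 + 1536·x^6)·Dx^2 + (-55 - 431·x + 153·x^2 + 1009·x^3 + 3620·x^4 + 5904·x^5 + 448·x^6 + 512·x^7)·Dx^3  (order 3).
h: a_k = -1, 10, 28, 116, 3899/12, 1086, 1111321/360, 9320, 531437759/20160, …
ICs: h(0) = -1, h′(0) = 10, h′′(0) = 56.

f: a_k = 1, 1, 5, 9, 29, 65, 181, 441, 1165, …
g: a_k = 0, -2, 0, 1/3, 0, -1/60, 0, 1/2520, 0, …
Weyl lclm of L_f,L_g ⇒ L₀ (ord ≤ 3).
h=h₀': d/dx-closure on L₀ ⇒ L.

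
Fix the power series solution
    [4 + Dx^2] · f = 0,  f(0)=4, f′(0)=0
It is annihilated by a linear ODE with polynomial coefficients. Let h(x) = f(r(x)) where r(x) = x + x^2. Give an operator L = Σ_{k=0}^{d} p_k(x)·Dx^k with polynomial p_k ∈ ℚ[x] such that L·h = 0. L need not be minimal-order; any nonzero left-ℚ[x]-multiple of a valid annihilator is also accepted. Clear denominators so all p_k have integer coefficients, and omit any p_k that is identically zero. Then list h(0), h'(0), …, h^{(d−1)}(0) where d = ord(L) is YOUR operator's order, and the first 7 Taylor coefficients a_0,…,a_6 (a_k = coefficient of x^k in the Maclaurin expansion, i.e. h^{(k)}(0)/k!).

L = (4 + 24·x + 48·x^2 + 32·x^3) - 2·Dx + (1 + 2·x)·Dx^2  (order 2).
h: a_k = 4, 0, -8, -16, -16/3, 32/3, 704/45, …
ICs: h(0) = 4, h′(0) = 0.

f: a_k = 4, 0, -8, 0, 8/3, 0, -16/45, …
Change of var in L_f (x↦r) gives L₀.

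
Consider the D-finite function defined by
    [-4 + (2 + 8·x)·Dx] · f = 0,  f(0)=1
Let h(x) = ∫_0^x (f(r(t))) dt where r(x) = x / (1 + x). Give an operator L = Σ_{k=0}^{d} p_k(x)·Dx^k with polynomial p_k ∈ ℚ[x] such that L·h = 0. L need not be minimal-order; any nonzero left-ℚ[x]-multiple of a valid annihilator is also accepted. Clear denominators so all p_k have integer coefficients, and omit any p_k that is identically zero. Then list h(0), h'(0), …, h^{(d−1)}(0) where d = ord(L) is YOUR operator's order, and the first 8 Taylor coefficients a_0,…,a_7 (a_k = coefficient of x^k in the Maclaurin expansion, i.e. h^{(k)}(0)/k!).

f: a_k = 1, 2, -2, 4, -10, 28, -84, 264, …
L₀ from L_f via x↦r, Dx↦r'^{-1}Dx.
Integrate: L := L₀·Dx.
L = -2·Dx + (1 + 6·x + 5·x^2)·Dx^2  (order 2).
h: a_k = 0, 1, 1, -4/3, 5/2, -6, 17, -376/7, …
ICs: h(0) = 0, h′(0) = 1.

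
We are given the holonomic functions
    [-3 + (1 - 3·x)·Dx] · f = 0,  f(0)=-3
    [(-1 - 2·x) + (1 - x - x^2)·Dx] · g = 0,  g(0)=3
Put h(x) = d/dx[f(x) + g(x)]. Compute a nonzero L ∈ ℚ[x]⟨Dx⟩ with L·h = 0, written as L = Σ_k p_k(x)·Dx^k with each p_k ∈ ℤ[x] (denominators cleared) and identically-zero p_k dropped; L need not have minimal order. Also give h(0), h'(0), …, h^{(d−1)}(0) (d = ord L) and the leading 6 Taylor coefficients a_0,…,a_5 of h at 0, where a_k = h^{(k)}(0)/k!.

f: a_k = -3, -9, -27, -81, -243, -729, …
g: a_k = 3, 3, 6, 9, 15, 24, …
L₀ := lclm(L_f,L_g); ord L₀ ≤ 1+1.
h₀' ⇒ L via d/dx closure of L₀.
L = (54 + 72·x + 216·x^2 - 72·x^3 + 54·x^4) + (-18 - 30·x + 90·x^2 + 120·x^3 - 45·x^4 + 54·x^5)·Dx + (1 + 2·x - 25·x^2 + 30·x^3 - 3·x^5 + 9·x^6)·Dx^2  (order 2).
h: a_k = -6, -42, -216, -912, -3525, -12888, …
ICs: h(0) = -6, h′(0) = -42.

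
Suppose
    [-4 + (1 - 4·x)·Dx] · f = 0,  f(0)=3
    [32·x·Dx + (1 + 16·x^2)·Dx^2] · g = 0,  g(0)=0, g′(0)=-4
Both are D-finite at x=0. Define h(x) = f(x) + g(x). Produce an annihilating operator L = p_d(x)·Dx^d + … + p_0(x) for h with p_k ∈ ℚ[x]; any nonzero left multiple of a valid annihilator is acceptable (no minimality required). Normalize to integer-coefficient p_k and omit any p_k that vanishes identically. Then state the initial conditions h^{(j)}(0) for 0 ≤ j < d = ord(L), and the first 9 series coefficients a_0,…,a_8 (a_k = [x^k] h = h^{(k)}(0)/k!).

L = (-32 + 512·x + 1536·x^2)·Dx + (16 - 32·x + 256·x^2 + 1536·x^3)·Dx^2 + (-1 + 256·x^4)·Dx^3  (order 3).
h: a_k = 3, 8, 48, 640/3, 768, 14336/5, 12288, 360448/7, 196608, …
ICs: h(0) = 3, h′(0) = 8, h′′(0) = 96.

f: a_k = 3, 12, 48, 192, 768, 3072, 12288, 49152, 196608, …
g: a_k = 0, -4, 0, 64/3, 0, -1024/5, 0, 16384/7, 0, …
f+g: L₀ = lclm(L_f,L_g), ord ≤ 1+2.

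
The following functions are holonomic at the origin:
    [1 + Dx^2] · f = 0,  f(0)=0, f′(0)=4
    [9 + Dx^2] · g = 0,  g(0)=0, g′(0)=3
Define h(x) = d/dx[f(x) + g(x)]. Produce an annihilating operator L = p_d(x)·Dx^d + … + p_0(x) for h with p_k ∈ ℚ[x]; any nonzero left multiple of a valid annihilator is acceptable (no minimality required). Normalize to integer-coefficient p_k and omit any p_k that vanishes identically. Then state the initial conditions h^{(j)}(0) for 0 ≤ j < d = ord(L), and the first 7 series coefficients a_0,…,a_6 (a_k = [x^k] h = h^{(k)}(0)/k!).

f: a_k = 0, 4, 0, -2/3, 0, 1/30, 0, …
g: a_k = 0, 3, 0, -9/2, 0, 81/40, 0, …
h₀=f+g: left-lcm gives L₀, ord ≤ 4.
h₀' ⇒ L via d/dx closure of L₀.
L = 9 + 10·Dx^2 + Dx^4  (order 4).
h: a_k = 7, 0, -31/2, 0, 247/24, 0, -2191/720, …
ICs: h(0) = 7, h′(0) = 0, h′′(0) = -31, h′′′(0) = 0.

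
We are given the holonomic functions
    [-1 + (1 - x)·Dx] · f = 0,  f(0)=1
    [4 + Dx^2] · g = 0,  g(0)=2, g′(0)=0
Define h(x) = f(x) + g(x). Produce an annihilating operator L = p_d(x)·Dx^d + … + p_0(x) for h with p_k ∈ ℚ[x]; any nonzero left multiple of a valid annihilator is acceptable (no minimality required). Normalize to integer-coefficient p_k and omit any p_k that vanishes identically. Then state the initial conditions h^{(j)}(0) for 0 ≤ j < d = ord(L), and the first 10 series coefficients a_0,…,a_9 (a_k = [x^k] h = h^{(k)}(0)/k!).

L = (20 - 16·x + 8·x^2) + (-12 + 28·x - 24·x^2 + 8·x^3)·Dx + (5 - 4·x + 2·x^2)·Dx^2 + (-3 + 7·x - 6·x^2 + 2·x^3)·Dx^3  (order 3).
h: a_k = 3, 1, -3, 1, 7/3, 1, 37/45, 1, 319/315, 1, …
ICs: h(0) = 3, h′(0) = 1, h′′(0) = -6.

f: a_k = 1, 1, 1, 1, 1, 1, 1, 1, 1, 1, …
g: a_k = 2, 0, -4, 0, 4/3, 0, -8/45, 0, 4/315, 0, …
L₀ := lclm(L_f,L_g); ord L₀ ≤ 1+2.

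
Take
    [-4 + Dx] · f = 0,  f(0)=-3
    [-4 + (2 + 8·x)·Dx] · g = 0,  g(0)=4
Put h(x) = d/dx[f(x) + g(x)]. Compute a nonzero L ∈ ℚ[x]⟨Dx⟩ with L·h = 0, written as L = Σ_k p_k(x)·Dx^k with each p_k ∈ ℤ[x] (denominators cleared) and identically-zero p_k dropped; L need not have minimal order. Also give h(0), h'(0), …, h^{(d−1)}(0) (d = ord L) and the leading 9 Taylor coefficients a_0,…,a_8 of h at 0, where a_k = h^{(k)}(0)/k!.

f: a_k = -3, -12, -24, -32, -32, -128/5, -256/15, -1024/105, -512/105, …
g: a_k = 4, 8, -8, 16, -40, 112, -336, 1056, -3432, …
Weyl lclm of L_f,L_g ⇒ L₀ (ord ≤ 2).
Derive L from L₀ (diff closure).
L = (-40 - 64·x) + (-2 - 64·x - 128·x^2)·Dx + (3 + 20·x + 32·x^2)·Dx^2  (order 2).
h: a_k = -4, -64, -48, -288, 432, -10592/5, 109856/15, -2886976/105, 10808752/105, …
ICs: h(0) = -4, h′(0) = -64.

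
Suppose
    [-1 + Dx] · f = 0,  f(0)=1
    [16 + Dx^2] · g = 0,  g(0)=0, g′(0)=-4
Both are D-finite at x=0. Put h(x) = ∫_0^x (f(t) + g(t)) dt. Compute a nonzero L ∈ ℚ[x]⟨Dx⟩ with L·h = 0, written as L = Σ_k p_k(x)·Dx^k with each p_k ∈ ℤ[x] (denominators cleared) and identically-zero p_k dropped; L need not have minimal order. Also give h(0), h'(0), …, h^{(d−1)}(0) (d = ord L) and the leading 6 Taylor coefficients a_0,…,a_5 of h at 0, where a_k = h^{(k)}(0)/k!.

L = -16·Dx + 16·Dx^2 - Dx^3 + Dx^4  (order 4).
h: a_k = 0, 1, -3/2, 1/6, 65/24, 1/120, …
ICs: h(0) = 0, h′(0) = 1, h′′(0) = -3, h′′′(0) = 1.

f: a_k = 1, 1, 1/2, 1/6, 1/24, 1/120, …
g: a_k = 0, -4, 0, 32/3, 0, -128/15, …
f+g: L₀ = lclm(L_f,L_g), ord ≤ 1+2.
h=∫₀ˣh₀: take L = L₀·Dx.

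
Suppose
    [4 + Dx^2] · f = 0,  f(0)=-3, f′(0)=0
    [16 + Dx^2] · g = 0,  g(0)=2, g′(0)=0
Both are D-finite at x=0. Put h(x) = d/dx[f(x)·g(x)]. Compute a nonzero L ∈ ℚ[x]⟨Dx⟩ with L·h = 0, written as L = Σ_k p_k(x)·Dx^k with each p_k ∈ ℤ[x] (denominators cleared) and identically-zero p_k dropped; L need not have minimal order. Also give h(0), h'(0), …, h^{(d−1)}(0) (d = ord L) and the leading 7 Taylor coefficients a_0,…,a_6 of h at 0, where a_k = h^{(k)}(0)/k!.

f: a_k = -3, 0, 6, 0, -2, 0, 4/15, …
g: a_k = 2, 0, -16, 0, 64/3, 0, -512/45, …
Product ⇒ symmetric product L₀, ord ≤ 4.
Derive L from L₀ (diff closure).
L = 144 + 40·Dx^2 + Dx^4  (order 4).
h: a_k = 0, 120, 0, -656, 0, 1168, 0, …
ICs: h(0) = 0, h′(0) = 120, h′′(0) = 0, h′′′(0) = -3936.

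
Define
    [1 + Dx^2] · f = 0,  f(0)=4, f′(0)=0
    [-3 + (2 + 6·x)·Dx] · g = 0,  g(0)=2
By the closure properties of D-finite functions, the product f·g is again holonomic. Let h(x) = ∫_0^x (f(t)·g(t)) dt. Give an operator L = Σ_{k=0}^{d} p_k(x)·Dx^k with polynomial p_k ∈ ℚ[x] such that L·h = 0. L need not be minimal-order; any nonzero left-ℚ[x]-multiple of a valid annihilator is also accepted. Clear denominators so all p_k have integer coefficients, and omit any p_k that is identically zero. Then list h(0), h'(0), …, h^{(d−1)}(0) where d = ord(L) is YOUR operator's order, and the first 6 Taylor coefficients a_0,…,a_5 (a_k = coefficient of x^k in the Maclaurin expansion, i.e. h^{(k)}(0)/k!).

f: a_k = 4, 0, -2, 0, 1/6, 0, …
g: a_k = 2, 3, -9/4, 27/8, -405/64, 1701/128, …
Sym-product of L_f,L_g gives L₀ (≤ ord 2).
Integrate: L := L₀·Dx.
L = (31 + 24·x + 36·x^2)·Dx + (-12 - 36·x)·Dx^2 + (4 + 24·x + 36·x^2)·Dx^3  (order 3).
h: a_k = 0, 8, 6, -13/3, 15/8, -983/240, …
ICs: h(0) = 0, h′(0) = 8, h′′(0) = 12.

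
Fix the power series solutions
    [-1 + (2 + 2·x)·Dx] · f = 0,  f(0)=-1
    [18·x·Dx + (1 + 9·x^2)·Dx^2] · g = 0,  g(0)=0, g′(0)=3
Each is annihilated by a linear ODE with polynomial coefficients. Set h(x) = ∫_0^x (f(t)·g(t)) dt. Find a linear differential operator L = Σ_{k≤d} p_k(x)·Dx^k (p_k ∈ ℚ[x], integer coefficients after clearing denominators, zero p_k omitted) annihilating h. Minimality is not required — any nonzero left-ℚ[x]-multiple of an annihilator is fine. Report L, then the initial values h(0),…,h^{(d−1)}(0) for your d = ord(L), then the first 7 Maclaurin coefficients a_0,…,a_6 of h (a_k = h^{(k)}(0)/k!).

L = (3 - 36·x - 9·x^2)·Dx + (-4 + 68·x + 108·x^2 + 36·x^3)·Dx^2 + (4 + 8·x + 40·x^2 + 72·x^3 + 36·x^4)·Dx^3  (order 3).
h: a_k = 0, 0, -3/2, -1/2, 75/32, 69/80, -10583/1280, …
ICs: h(0) = 0, h′(0) = 0, h′′(0) = -3.

f: a_k = -1, -1/2, 1/8, -1/16, 5/128, -7/256, 21/1024, …
g: a_k = 0, 3, 0, -9, 0, 243/5, 0, …
Sym-product of L_f,L_g gives L₀ (≤ ord 2).
∫: right-multiply L₀ by Dx.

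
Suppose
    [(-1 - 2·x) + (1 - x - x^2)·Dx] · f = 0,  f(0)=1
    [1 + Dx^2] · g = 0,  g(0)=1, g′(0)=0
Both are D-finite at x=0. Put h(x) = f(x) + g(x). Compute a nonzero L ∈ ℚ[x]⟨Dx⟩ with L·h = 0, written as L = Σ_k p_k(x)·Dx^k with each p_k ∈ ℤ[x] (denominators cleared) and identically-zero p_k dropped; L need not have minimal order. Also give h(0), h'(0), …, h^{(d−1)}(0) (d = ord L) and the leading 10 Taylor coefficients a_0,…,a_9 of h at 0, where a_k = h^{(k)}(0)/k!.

f: a_k = 1, 1, 2, 3, 5, 8, 13, 21, 34, 55, …
g: a_k = 1, 0, -1/2, 0, 1/24, 0, -1/720, 0, 1/40320, 0, …
Weyl lclm of L_f,L_g ⇒ L₀ (ord ≤ 3).
L = (19 + 48·x + 31·x^2 + 24·x^3 + 5·x^4 + 2·x^5) + (-5 + x + 4·x^2 + 7·x^3 + 6·x^4 + 3·x^5 + x^6)·Dx + (19 + 48·x + 31·x^2 + 24·x^3 + 5·x^4 + 2·x^5)·Dx^2 + (-5 + x + 4·x^2 + 7·x^3 + 6·x^4 + 3·x^5 + x^6)·Dx^3  (order 3).
h: a_k = 2, 1, 3/2, 3, 121/24, 8, 9359/720, 21, 1370881/40320, 55, …
ICs: h(0) = 2, h′(0) = 1, h′′(0) = 3.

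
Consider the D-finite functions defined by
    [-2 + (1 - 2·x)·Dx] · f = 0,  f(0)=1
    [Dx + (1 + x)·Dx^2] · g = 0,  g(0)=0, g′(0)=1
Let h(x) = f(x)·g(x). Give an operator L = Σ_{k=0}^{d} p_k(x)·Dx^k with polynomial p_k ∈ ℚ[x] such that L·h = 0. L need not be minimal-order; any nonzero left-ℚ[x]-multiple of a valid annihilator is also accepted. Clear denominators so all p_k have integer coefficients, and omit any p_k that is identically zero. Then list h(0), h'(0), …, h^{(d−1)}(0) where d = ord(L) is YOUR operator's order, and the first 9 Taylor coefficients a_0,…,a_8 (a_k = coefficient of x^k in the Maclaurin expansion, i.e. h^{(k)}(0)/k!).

L = 2 + (3 + 6·x)·Dx + (-1 + x + 2·x^2)·Dx^2  (order 2).
h: a_k = 0, 1, 3/2, 10/3, 77/12, 391/30, 259/10, 1818/35, 29053/280, …
ICs: h(0) = 0, h′(0) = 1.

f: a_k = 1, 2, 4, 8, 16, 32, 64, 128, 256, …
g: a_k = 0, 1, -1/2, 1/3, -1/4, 1/5, -1/6, 1/7, -1/8, …
Sym-product of L_f,L_g gives L₀ (≤ ord 2).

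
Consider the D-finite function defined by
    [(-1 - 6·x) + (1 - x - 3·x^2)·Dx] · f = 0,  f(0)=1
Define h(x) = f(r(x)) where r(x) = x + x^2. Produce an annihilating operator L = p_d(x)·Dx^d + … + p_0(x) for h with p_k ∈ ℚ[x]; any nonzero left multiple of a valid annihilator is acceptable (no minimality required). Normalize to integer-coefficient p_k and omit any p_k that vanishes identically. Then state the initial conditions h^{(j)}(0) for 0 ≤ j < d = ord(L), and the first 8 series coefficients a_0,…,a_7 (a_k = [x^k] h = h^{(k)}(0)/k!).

L = (1 + 8·x + 18·x^2 + 12·x^3) + (-1 + x + 4·x^2 + 6·x^3 + 3·x^4)·Dx  (order 1).
h: a_k = 1, 1, 5, 15, 44, 137, 418, 1275, …
ICs: h(0) = 1.

f: a_k = 1, 1, 4, 7, 19, 40, 97, 217, …
f∘r: x↦r, Dx↦Dx/r' in L_f ⇒ L₀.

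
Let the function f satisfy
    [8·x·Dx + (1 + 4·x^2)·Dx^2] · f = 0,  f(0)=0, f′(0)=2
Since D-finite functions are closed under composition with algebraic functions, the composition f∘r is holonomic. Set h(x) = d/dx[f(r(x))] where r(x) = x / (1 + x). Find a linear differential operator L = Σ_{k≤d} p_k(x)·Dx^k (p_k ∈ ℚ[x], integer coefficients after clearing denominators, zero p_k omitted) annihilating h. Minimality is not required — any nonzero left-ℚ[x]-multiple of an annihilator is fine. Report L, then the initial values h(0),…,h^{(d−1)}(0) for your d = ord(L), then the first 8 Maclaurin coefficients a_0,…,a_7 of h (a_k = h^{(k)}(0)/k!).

f: a_k = 0, 2, 0, -8/3, 0, 32/5, 0, -128/7, …
Substitute x→r, Dx→(1/r')Dx; clear ⇒ L₀.
h=h₀': d/dx-closure on L₀ ⇒ L.
L = (2 + 10·x) + (1 + 2·x + 5·x^2)·Dx  (order 1).
h: a_k = 2, -4, -2, 24, -38, -44, 278, -336, …
ICs: h(0) = 2.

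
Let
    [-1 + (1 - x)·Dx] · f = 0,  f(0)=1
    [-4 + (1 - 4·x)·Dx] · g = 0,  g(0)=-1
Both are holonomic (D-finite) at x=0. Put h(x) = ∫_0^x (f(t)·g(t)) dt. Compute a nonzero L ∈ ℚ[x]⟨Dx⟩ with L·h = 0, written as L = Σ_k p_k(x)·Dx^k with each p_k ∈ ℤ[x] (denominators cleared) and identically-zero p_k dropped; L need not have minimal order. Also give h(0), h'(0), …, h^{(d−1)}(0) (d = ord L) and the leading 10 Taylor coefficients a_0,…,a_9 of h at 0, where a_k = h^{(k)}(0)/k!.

f: a_k = 1, 1, 1, 1, 1, 1, 1, 1, 1, 1, …
g: a_k = -1, -4, -16, -64, -256, -1024, -4096, -16384, -65536, -262144, …
h₀=f·g: eliminate ⇒ L₀, order ≤ 1·1.
∫: right-multiply L₀ by Dx.
L = (-5 + 8·x)·Dx + (1 - 5·x + 4·x^2)·Dx^2  (order 2).
h: a_k = 0, -1, -5/2, -7, -85/4, -341/5, -455/2, -5461/7, -21845/8, -9709, …
ICs: h(0) = 0, h′(0) = -1.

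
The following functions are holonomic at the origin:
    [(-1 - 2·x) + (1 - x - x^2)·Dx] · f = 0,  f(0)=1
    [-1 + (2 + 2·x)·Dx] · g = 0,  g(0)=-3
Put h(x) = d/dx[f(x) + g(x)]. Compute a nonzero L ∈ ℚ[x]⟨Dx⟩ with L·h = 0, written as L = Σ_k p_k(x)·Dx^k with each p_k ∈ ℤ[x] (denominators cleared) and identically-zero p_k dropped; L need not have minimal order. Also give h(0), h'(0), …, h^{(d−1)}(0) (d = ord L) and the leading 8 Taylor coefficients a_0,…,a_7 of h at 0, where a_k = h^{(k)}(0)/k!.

f: a_k = 1, 1, 2, 3, 5, 8, 13, 21, …
g: a_k = -3, -3/2, 3/8, -3/16, 15/128, -21/256, 63/1024, -99/2048, …
h₀=f+g: left-lcm gives L₀, ord ≤ 2.
Differentiate: ansatz ord ≤ ord L₀ ⇒ L.
L = (-48 - 138·x - 156·x^2 - 84·x^3 - 30·x^4) + (-69 - 336·x - 615·x^2 - 576·x^3 - 321·x^4 - 90·x^5)·Dx + (18 + 42·x + 6·x^2 - 82·x^3 - 126·x^4 - 82·x^5 - 20·x^6)·Dx^2  (order 2).
h: a_k = -1/2, 19/4, 135/16, 655/32, 10135/256, 40125/512, 300363/2048, 1115399/4096, …
ICs: h(0) = -1/2, h′(0) = 19/4.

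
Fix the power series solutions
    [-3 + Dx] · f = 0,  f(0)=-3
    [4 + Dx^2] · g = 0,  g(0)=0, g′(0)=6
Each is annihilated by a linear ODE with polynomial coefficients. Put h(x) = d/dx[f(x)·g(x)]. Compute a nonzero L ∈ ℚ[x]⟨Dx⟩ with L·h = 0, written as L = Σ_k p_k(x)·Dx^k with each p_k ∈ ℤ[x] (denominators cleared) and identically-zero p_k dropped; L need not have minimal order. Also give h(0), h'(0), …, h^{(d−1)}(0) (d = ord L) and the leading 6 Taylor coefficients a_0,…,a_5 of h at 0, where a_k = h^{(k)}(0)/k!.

L = 13 - 6·Dx + Dx^2  (order 2).
h: a_k = -18, -108, -207, -180, -183/4, 621/10, …
ICs: h(0) = -18, h′(0) = -108.

f: a_k = -3, -9, -27/2, -27/2, -81/8, -243/40, …
g: a_k = 0, 6, 0, -4, 0, 4/5, …
Sym-product of L_f,L_g gives L₀ (≤ ord 2).
h₀' ⇒ L via d/dx closure of L₀.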